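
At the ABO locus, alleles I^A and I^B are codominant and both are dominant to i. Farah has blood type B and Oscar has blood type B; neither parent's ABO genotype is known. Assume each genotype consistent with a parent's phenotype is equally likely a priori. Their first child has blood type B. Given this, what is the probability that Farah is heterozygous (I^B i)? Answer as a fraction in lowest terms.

Possible genotypes: Farah ∈ {I^B I^B, I^B i}; Oscar ∈ {I^B I^B, I^B i}.
Weight each parental genotype pair by prior × P(type-B child):
  I^B I^B × I^B I^B: posterior weight 4/15.
  I^B I^B × I^B i: posterior weight 4/15.
  I^B i × I^B I^B: posterior weight 4/15.
  I^B i × I^B i: posterior weight 1/5.
Sum the posterior weight over pairs where Farah is I^B i: 7/15.

7/15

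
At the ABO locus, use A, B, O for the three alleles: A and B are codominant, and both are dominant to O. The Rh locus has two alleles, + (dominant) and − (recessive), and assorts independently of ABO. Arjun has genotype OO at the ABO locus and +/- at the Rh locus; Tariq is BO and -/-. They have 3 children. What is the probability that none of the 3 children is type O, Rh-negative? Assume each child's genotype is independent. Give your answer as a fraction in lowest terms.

ABO cross OO × BO → 1/2 O, 1/2 B.
Rh cross +/- × -/- → 1/2 Rh+, 1/2 Rh-; so P(type O, Rh-negative) = 1/2 × 1/2 = 1/4 per child.
P(not type O, Rh-negative) = 3/4 for one child; (3/4)^3 = 27/64.

27/64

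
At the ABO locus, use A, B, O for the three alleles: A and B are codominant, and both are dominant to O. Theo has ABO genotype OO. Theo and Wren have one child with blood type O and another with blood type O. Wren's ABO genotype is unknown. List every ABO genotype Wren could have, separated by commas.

For each candidate genotype of Wren, check whether crossing it with OO can produce every observed child phenotype.
  AA → possible child types {A} ✗
  AB → possible child types {A, B} ✗
  AO → possible child types {O, A} ✓
  BB → possible child types {B} ✗
  BO → possible child types {O, B} ✓
  OO → possible child types {O} ✓

AO, BO, OO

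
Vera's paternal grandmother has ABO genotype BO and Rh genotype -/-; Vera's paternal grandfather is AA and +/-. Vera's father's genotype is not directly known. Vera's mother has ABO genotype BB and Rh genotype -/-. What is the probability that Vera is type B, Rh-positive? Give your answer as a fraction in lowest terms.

Vera's father's ABO genotype from BO × AA: 1/2 AB, 1/2 AO.
Crossing each possibility with the mother BB and summing P(type B): 1/2·1/2 + 1/2·1/2 = 1/2.
Similarly for Rh via the father's Rh distribution: P(Rh+) = 1/4.
Independent loci: 1/2 × 1/4 = 1/8.

1/8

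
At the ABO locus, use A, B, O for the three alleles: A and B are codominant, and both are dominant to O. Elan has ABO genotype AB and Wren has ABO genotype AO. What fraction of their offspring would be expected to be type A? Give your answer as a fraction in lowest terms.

ABO cross AB × AO → offspring phenotypes: 1/2 A, 1/4 B, 1/4 AB.
So P(type A) = 1/2.

1/2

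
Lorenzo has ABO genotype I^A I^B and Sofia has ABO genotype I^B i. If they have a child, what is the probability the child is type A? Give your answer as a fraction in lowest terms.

ABO cross I^A I^B × I^B i → offspring phenotypes: 1/4 A, 1/2 B, 1/4 AB.
So P(type A) = 1/4.

1/4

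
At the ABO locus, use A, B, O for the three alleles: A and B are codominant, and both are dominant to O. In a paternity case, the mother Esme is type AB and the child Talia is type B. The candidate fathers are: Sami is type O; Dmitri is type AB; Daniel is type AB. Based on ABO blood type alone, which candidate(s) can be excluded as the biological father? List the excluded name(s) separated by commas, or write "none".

none

A candidate is excluded only if no genotype consistent with his phenotype could produce a type B child with a type AB mother.
Every candidate has at least one consistent genotype combination, so none can be excluded.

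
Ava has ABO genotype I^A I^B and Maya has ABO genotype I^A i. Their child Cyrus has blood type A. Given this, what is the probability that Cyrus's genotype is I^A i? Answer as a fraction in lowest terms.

Cross I^A I^B × I^A i → 1/4 I^A I^A, 1/4 I^A I^B, 1/4 I^A i, 1/4 I^B i.
Type-A genotypes among offspring: I^A I^A (1/4), I^A i (1/4); total 1/2.
P(I^A i | type A) = (1/4) / (1/2) = 1/2.

1/2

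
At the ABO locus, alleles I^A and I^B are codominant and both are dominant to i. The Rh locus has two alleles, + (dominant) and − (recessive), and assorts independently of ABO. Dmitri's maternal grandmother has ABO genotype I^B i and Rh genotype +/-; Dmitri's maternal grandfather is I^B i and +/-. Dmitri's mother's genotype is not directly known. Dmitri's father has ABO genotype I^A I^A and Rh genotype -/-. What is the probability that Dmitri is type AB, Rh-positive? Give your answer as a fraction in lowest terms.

1/4

Dmitri's mother's ABO genotype from I^B i × I^B i: 1/4 I^B I^B, 1/2 I^B i, 1/4 i i.
Crossing each possibility with the father I^A I^A and summing P(type AB): 1/4·1 + 1/2·1/2 + 1/4·0 = 1/2.
Similarly for Rh via the mother's Rh distribution: P(Rh+) = 1/2.
Independent loci: 1/2 × 1/2 = 1/4.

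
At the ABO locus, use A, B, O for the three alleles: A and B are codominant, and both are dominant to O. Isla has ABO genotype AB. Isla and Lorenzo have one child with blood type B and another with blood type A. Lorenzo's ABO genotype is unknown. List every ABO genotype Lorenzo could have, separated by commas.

AB, AO, BO, OO

For each candidate genotype of Lorenzo, check whether crossing it with AB can produce every observed child phenotype.
  AA → possible child types {A, AB} ✗
  AB → possible child types {A, B, AB} ✓
  AO → possible child types {A, B, AB} ✓
  BB → possible child types {B, AB} ✗
  BO → possible child types {A, B, AB} ✓
  OO → possible child types {A, B} ✓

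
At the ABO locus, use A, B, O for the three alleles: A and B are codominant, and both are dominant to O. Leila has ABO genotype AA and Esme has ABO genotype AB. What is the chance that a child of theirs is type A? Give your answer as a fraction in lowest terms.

1/2

ABO cross AA × AB → offspring phenotypes: 1/2 A, 1/2 AB.
So P(type A) = 1/2.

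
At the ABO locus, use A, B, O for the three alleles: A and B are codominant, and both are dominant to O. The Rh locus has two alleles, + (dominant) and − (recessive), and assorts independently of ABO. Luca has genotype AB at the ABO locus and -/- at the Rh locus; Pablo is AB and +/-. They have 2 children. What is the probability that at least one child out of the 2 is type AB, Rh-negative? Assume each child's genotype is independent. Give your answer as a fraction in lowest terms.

7/16

ABO cross AB × AB → 1/4 A, 1/4 B, 1/2 AB.
Rh cross -/- × +/- → 1/2 Rh+, 1/2 Rh-; so P(type AB, Rh-negative) = 1/2 × 1/2 = 1/4 per child.
P(none) = (3/4)^2 = 9/16; P(at least one) = 1 − 9/16 = 7/16.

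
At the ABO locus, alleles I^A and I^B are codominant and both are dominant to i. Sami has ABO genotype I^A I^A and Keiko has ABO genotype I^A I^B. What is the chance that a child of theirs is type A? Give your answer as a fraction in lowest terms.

1/2

ABO cross I^A I^A × I^A I^B → offspring phenotypes: 1/2 A, 1/2 AB.
So P(type A) = 1/2.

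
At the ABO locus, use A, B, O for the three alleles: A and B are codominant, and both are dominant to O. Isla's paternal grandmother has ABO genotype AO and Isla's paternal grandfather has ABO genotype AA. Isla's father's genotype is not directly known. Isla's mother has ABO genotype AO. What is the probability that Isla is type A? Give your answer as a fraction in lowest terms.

7/8

Isla's father's ABO genotype from AO × AA: 1/2 AA, 1/2 AO.
Crossing each possibility with the mother AO and summing P(type A): 1/2·1 + 1/2·3/4 = 7/8.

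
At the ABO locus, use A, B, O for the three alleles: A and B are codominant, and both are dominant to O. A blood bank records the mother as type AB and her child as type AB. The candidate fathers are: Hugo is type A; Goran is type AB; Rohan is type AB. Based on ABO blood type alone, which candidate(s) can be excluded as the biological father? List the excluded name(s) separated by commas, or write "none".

A candidate is excluded only if no genotype consistent with his phenotype could produce a type AB child with a type AB mother.
Every candidate has at least one consistent genotype combination, so none can be excluded.

none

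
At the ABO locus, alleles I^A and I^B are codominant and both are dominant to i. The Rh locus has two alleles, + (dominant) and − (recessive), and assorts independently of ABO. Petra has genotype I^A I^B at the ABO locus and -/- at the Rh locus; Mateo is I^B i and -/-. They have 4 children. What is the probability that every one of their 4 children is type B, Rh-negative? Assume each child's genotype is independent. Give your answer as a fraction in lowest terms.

1/16

ABO cross I^A I^B × I^B i → 1/4 A, 1/2 B, 1/4 AB.
Rh cross -/- × -/- → 1 Rh-; so P(type B, Rh-negative) = 1/2 × 1 = 1/2 per child.
All 4 independent: (1/2)^4 = 1/16.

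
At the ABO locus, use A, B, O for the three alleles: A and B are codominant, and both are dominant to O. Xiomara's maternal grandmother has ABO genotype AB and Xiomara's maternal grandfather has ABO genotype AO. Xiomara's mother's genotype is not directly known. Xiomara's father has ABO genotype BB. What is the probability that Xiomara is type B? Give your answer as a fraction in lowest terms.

1/2

Xiomara's mother's ABO genotype from AB × AO: 1/4 AA, 1/4 AB, 1/4 AO, 1/4 BO.
Crossing each possibility with the father BB and summing P(type B): 1/4·0 + 1/4·1/2 + 1/4·1/2 + 1/4·1 = 1/2.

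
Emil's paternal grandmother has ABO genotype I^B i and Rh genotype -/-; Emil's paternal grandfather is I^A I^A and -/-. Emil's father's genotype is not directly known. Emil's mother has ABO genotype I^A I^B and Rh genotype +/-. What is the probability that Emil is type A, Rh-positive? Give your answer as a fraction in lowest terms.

3/16

Emil's father's ABO genotype from I^B i × I^A I^A: 1/2 I^A I^B, 1/2 I^A i.
Crossing each possibility with the mother I^A I^B and summing P(type A): 1/2·1/4 + 1/2·1/2 = 3/8.
Similarly for Rh via the father's Rh distribution: P(Rh+) = 1/2.
Independent loci: 3/8 × 1/2 = 3/16.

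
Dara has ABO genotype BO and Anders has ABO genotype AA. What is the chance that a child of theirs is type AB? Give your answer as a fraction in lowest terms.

1/2

ABO cross BO × AA → offspring phenotypes: 1/2 A, 1/2 AB.
So P(type AB) = 1/2.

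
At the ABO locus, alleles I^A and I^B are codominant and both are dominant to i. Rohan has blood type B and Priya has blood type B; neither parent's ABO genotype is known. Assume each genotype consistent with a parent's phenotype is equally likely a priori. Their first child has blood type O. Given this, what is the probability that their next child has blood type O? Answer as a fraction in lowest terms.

1/4

Possible genotypes: Rohan ∈ {I^B I^B, I^B i}; Priya ∈ {I^B I^B, I^B i}.
Weight each parental genotype pair by prior × P(type-O child):
  I^B i × I^B i: posterior weight 1; P(next child type O) = 1/4.
Weighted sum = 1/4.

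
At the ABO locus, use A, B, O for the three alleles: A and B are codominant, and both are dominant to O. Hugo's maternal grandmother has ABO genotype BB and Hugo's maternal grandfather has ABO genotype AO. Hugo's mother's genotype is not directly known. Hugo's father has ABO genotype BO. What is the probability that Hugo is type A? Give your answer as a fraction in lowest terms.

1/8

Hugo's mother's ABO genotype from BB × AO: 1/2 AB, 1/2 BO.
Crossing each possibility with the father BO and summing P(type A): 1/2·1/4 + 1/2·0 = 1/8.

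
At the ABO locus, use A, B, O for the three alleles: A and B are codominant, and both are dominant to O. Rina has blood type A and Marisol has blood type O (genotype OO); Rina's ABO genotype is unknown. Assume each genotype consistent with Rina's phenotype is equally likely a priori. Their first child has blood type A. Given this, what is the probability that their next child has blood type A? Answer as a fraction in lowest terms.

Possible genotypes: Rina ∈ {AA, AO}; Marisol ∈ {OO}.
Weight each parental genotype pair by prior × P(type-A child):
  AA × OO: posterior weight 2/3; P(next child type A) = 1.
  AO × OO: posterior weight 1/3; P(next child type A) = 1/2.
Weighted sum = 5/6.

5/6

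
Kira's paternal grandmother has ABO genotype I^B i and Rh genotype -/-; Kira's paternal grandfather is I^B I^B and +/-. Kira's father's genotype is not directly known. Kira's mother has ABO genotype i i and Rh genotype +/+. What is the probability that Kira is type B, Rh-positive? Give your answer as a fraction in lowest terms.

Kira's father's ABO genotype from I^B i × I^B I^B: 1/2 I^B I^B, 1/2 I^B i.
Crossing each possibility with the mother i i and summing P(type B): 1/2·1 + 1/2·1/2 = 3/4.
Similarly for Rh via the father's Rh distribution: P(Rh+) = 1.
Independent loci: 3/4 × 1 = 3/4.

3/4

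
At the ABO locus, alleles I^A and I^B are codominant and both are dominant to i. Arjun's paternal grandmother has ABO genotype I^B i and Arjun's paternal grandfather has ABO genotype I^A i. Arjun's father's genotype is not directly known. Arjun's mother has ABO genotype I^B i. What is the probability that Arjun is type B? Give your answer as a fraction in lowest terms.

1/2

Arjun's father's ABO genotype from I^B i × I^A i: 1/4 I^A I^B, 1/4 I^A i, 1/4 I^B i, 1/4 i i.
Crossing each possibility with the mother I^B i and summing P(type B): 1/4·1/2 + 1/4·1/4 + 1/4·3/4 + 1/4·1/2 = 1/2.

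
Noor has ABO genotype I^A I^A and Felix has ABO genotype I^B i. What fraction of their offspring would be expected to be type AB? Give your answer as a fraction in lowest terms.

1/2

ABO cross I^A I^A × I^B i → offspring phenotypes: 1/2 A, 1/2 AB.
So P(type AB) = 1/2.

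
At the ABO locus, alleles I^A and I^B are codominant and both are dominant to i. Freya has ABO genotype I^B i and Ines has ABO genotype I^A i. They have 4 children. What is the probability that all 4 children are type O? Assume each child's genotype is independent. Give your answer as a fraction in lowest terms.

ABO cross I^B i × I^A i → 1/4 O, 1/4 A, 1/4 B, 1/4 AB.
So P(type O) = 1/4 per child.
All 4 independent: (1/4)^4 = 1/256.

1/256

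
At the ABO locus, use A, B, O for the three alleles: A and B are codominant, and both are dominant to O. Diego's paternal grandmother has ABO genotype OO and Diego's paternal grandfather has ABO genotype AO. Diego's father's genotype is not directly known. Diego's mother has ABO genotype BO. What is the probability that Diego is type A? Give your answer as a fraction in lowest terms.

Diego's father's ABO genotype from OO × AO: 1/2 AO, 1/2 OO.
Crossing each possibility with the mother BO and summing P(type A): 1/2·1/4 + 1/2·0 = 1/8.

1/8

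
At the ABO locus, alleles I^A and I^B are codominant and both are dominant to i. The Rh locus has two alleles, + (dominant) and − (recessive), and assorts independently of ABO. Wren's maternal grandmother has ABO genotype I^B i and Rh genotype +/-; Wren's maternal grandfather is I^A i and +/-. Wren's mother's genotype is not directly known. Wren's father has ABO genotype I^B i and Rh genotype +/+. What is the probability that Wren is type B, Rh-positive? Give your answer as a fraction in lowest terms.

Wren's mother's ABO genotype from I^B i × I^A i: 1/4 I^A I^B, 1/4 I^A i, 1/4 I^B i, 1/4 i i.
Crossing each possibility with the father I^B i and summing P(type B): 1/4·1/2 + 1/4·1/4 + 1/4·3/4 + 1/4·1/2 = 1/2.
Similarly for Rh via the mother's Rh distribution: P(Rh+) = 1.
Independent loci: 1/2 × 1 = 1/2.

1/2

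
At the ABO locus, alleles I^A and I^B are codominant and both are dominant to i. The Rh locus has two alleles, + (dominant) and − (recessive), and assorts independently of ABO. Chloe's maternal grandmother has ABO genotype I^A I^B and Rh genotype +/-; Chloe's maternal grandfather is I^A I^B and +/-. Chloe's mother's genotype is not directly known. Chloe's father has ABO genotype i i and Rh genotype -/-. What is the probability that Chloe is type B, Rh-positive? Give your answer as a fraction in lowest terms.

1/4

Chloe's mother's ABO genotype from I^A I^B × I^A I^B: 1/4 I^A I^A, 1/2 I^A I^B, 1/4 I^B I^B.
Crossing each possibility with the father i i and summing P(type B): 1/4·0 + 1/2·1/2 + 1/4·1 = 1/2.
Similarly for Rh via the mother's Rh distribution: P(Rh+) = 1/2.
Independent loci: 1/2 × 1/2 = 1/4.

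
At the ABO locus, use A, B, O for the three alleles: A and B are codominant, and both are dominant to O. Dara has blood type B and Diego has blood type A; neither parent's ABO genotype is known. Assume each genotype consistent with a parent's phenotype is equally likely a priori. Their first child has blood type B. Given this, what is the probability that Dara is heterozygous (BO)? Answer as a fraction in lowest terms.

Possible genotypes: Dara ∈ {BB, BO}; Diego ∈ {AA, AO}.
Weight each parental genotype pair by prior × P(type-B child):
  BB × AO: posterior weight 2/3.
  BO × AO: posterior weight 1/3.
Sum the posterior weight over pairs where Dara is BO: 1/3.

1/3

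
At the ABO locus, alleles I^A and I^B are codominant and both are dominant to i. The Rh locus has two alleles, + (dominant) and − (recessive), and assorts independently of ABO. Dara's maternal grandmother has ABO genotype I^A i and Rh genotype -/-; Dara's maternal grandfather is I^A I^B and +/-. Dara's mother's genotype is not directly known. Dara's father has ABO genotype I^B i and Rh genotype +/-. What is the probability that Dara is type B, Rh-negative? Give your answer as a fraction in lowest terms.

9/64

Dara's mother's ABO genotype from I^A i × I^A I^B: 1/4 I^A I^A, 1/4 I^A I^B, 1/4 I^A i, 1/4 I^B i.
Crossing each possibility with the father I^B i and summing P(type B): 1/4·0 + 1/4·1/2 + 1/4·1/4 + 1/4·3/4 = 3/8.
Similarly for Rh via the mother's Rh distribution: P(Rh-) = 3/8.
Independent loci: 3/8 × 3/8 = 9/64.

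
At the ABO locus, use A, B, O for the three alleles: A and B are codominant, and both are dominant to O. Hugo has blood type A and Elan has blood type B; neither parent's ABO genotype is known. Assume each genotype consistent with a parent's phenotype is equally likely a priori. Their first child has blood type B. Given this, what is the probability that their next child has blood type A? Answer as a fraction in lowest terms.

1/12

Possible genotypes: Hugo ∈ {AA, AO}; Elan ∈ {BB, BO}.
Weight each parental genotype pair by prior × P(type-B child):
  AO × BB: posterior weight 2/3; P(next child type A) = 0.
  AO × BO: posterior weight 1/3; P(next child type A) = 1/4.
Weighted sum = 1/12.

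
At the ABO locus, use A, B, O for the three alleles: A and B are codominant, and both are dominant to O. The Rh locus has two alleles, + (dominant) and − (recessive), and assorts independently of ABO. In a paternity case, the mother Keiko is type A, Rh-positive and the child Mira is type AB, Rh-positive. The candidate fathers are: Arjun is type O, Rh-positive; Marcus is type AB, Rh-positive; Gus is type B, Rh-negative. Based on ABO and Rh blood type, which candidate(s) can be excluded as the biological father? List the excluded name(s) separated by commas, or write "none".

A candidate is excluded only if no genotype consistent with his phenotype could produce a type AB, Rh-positive child with a type A, Rh-positive mother.
Arjun (type O, Rh+): no genotype consistent with that phenotype can produce a type-AB Rh+ child with a type-A mother.

Arjun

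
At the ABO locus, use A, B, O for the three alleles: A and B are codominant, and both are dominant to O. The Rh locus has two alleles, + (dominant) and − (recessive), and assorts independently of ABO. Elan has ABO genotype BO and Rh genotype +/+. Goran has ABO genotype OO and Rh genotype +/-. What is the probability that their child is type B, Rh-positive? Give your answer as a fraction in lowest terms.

1/2

ABO cross BO × OO → offspring phenotypes: 1/2 O, 1/2 B.
Rh cross +/+ × +/- → 1 Rh+.
Independent loci: P(type B, Rh-positive) = 1/2 × 1 = 1/2.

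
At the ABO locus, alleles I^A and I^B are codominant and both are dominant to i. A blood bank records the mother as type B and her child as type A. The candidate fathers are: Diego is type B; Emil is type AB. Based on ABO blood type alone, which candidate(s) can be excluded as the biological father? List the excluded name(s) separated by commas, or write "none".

Diego

A candidate is excluded only if no genotype consistent with his phenotype could produce a type A child with a type B mother.
Diego (type B): no genotype consistent with that phenotype can produce a type-A child with a type-B mother.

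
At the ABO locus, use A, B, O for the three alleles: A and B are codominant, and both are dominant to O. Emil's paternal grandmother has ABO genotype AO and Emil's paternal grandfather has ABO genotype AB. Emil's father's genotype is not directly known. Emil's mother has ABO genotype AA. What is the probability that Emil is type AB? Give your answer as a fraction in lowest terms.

Emil's father's ABO genotype from AO × AB: 1/4 AA, 1/4 AB, 1/4 AO, 1/4 BO.
Crossing each possibility with the mother AA and summing P(type AB): 1/4·0 + 1/4·1/2 + 1/4·0 + 1/4·1/2 = 1/4.

1/4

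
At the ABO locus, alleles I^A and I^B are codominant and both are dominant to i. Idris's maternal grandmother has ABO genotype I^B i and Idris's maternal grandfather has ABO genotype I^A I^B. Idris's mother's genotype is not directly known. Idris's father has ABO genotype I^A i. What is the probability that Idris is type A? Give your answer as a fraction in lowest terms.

Idris's mother's ABO genotype from I^B i × I^A I^B: 1/4 I^A I^B, 1/4 I^A i, 1/4 I^B I^B, 1/4 I^B i.
Crossing each possibility with the father I^A i and summing P(type A): 1/4·1/2 + 1/4·3/4 + 1/4·0 + 1/4·1/4 = 3/8.

3/8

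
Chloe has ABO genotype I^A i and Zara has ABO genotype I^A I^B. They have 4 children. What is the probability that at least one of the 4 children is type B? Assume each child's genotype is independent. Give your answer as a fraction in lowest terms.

ABO cross I^A i × I^A I^B → 1/2 A, 1/4 B, 1/4 AB.
So P(type B) = 1/4 per child.
P(none) = (3/4)^4 = 81/256; P(at least one) = 1 − 81/256 = 175/256.

175/256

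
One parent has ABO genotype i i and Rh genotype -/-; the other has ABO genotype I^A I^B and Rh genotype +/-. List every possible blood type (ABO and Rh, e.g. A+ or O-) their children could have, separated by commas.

A+, A-, B+, B-

Gametes from i i × I^A I^B give offspring ABO genotypes I^A i, I^B i, i.e. phenotypes A, B.
Rh cross -/- × +/- → phenotypes Rh+, Rh-.
Combining independently: A+, A-, B+, B-.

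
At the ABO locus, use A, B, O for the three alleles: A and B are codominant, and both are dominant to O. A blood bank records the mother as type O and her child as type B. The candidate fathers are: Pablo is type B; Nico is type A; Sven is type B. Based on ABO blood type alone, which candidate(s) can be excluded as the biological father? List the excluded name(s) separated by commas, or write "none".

A candidate is excluded only if no genotype consistent with his phenotype could produce a type B child with a type O mother.
Nico (type A): no genotype consistent with that phenotype can produce a type-B child with a type-O mother.

Nico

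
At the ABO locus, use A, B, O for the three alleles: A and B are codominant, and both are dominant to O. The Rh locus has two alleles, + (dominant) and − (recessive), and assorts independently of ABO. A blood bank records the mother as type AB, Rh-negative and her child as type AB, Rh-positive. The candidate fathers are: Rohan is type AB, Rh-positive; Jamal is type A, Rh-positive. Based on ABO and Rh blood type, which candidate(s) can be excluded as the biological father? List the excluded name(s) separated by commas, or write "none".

none

A candidate is excluded only if no genotype consistent with his phenotype could produce a type AB, Rh-positive child with a type AB, Rh-negative mother.
Every candidate has at least one consistent genotype combination, so none can be excluded.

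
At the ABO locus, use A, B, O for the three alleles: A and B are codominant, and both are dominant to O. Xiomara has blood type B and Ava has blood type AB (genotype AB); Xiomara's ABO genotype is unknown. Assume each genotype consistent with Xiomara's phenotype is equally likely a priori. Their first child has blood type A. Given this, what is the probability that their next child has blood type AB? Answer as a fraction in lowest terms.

1/4

Possible genotypes: Xiomara ∈ {BB, BO}; Ava ∈ {AB}.
Weight each parental genotype pair by prior × P(type-A child):
  BO × AB: posterior weight 1; P(next child type AB) = 1/4.
Weighted sum = 1/4.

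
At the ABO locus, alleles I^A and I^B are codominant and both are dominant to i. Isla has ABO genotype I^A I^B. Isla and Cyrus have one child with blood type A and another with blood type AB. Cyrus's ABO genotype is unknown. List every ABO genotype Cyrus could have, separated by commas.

For each candidate genotype of Cyrus, check whether crossing it with I^A I^B can produce every observed child phenotype.
  I^A I^A → possible child types {A, AB} ✓
  I^A I^B → possible child types {A, B, AB} ✓
  I^A i → possible child types {A, B, AB} ✓
  I^B I^B → possible child types {B, AB} ✗
  I^B i → possible child types {A, B, AB} ✓
  i i → possible child types {A, B} ✗

I^A I^A, I^A I^B, I^A i, I^B i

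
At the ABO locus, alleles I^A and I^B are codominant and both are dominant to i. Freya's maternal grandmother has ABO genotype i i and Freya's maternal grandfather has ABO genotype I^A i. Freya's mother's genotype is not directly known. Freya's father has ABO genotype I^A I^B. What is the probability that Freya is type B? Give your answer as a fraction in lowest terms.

3/8

Freya's mother's ABO genotype from i i × I^A i: 1/2 I^A i, 1/2 i i.
Crossing each possibility with the father I^A I^B and summing P(type B): 1/2·1/4 + 1/2·1/2 = 3/8.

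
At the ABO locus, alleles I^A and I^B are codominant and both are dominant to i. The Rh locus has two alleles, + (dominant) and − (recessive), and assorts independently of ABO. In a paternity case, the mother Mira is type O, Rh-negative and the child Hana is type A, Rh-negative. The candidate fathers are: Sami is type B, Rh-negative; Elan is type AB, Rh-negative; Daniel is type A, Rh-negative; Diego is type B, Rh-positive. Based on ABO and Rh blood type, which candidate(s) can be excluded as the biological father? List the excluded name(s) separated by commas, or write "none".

A candidate is excluded only if no genotype consistent with his phenotype could produce a type A, Rh-negative child with a type O, Rh-negative mother.
Sami (type B, Rh-): no genotype consistent with that phenotype can produce a type-A Rh- child with a type-O mother.
Diego (type B, Rh+): no genotype consistent with that phenotype can produce a type-A Rh- child with a type-O mother.

Sami, Diego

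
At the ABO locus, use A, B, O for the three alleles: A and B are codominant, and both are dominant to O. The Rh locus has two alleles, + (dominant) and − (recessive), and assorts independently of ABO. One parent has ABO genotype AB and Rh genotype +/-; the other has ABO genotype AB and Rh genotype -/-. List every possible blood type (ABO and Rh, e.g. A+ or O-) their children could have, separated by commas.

Gametes from AB × AB give offspring ABO genotypes AA, AB, BB, i.e. phenotypes A, B, AB.
Rh cross +/- × -/- → phenotypes Rh+, Rh-.
Combining independently: A+, A-, B+, B-, AB+, AB-.

A+, A-, B+, B-, AB+, AB-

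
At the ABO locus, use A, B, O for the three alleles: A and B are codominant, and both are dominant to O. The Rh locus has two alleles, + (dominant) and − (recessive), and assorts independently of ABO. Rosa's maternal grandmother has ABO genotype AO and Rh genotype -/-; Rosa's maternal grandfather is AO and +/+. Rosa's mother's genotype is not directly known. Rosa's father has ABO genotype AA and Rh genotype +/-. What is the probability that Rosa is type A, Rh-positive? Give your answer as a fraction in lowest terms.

Rosa's mother's ABO genotype from AO × AO: 1/4 AA, 1/2 AO, 1/4 OO.
Crossing each possibility with the father AA and summing P(type A): 1/4·1 + 1/2·1 + 1/4·1 = 1.
Similarly for Rh via the mother's Rh distribution: P(Rh+) = 3/4.
Independent loci: 1 × 3/4 = 3/4.

3/4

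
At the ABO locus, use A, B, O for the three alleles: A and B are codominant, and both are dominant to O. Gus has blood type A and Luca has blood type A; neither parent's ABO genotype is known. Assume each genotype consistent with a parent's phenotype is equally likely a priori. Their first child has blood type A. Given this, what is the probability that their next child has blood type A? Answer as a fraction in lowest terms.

19/20

Possible genotypes: Gus ∈ {AA, AO}; Luca ∈ {AA, AO}.
Weight each parental genotype pair by prior × P(type-A child):
  AA × AA: posterior weight 4/15; P(next child type A) = 1.
  AA × AO: posterior weight 4/15; P(next child type A) = 1.
  AO × AA: posterior weight 4/15; P(next child type A) = 1.
  AO × AO: posterior weight 1/5; P(next child type A) = 3/4.
Weighted sum = 19/20.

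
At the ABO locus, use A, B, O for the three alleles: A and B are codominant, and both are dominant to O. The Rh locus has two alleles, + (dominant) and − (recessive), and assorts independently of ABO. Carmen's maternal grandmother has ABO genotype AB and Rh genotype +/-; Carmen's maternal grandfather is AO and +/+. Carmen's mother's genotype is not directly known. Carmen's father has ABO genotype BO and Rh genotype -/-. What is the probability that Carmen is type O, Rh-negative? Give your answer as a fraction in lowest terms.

Carmen's mother's ABO genotype from AB × AO: 1/4 AA, 1/4 AB, 1/4 AO, 1/4 BO.
Crossing each possibility with the father BO and summing P(type O): 1/4·0 + 1/4·0 + 1/4·1/4 + 1/4·1/4 = 1/8.
Similarly for Rh via the mother's Rh distribution: P(Rh-) = 1/4.
Independent loci: 1/8 × 1/4 = 1/32.

1/32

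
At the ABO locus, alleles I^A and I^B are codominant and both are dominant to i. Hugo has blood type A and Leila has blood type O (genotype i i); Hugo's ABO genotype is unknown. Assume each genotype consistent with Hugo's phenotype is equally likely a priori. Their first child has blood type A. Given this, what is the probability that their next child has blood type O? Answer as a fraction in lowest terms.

Possible genotypes: Hugo ∈ {I^A I^A, I^A i}; Leila ∈ {i i}.
Weight each parental genotype pair by prior × P(type-A child):
  I^A I^A × i i: posterior weight 2/3; P(next child type O) = 0.
  I^A i × i i: posterior weight 1/3; P(next child type O) = 1/2.
Weighted sum = 1/6.

1/6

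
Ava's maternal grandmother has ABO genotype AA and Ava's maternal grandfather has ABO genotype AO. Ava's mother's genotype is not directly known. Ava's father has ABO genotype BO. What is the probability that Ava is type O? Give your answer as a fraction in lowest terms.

1/8

Ava's mother's ABO genotype from AA × AO: 1/2 AA, 1/2 AO.
Crossing each possibility with the father BO and summing P(type O): 1/2·0 + 1/2·1/4 = 1/8.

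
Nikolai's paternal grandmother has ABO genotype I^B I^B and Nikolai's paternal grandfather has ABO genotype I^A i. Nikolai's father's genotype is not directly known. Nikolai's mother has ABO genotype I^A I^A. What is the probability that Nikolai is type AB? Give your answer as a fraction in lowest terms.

Nikolai's father's ABO genotype from I^B I^B × I^A i: 1/2 I^A I^B, 1/2 I^B i.
Crossing each possibility with the mother I^A I^A and summing P(type AB): 1/2·1/2 + 1/2·1/2 = 1/2.

1/2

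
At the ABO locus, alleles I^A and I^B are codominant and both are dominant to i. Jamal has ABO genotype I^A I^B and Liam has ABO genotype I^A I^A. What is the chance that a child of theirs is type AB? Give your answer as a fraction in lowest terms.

1/2

ABO cross I^A I^B × I^A I^A → offspring phenotypes: 1/2 A, 1/2 AB.
So P(type AB) = 1/2.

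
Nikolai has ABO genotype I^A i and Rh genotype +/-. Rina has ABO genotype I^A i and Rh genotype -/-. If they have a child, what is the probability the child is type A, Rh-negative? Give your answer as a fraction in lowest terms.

3/8

ABO cross I^A i × I^A i → offspring phenotypes: 1/4 O, 3/4 A.
Rh cross +/- × -/- → 1/2 Rh+, 1/2 Rh-.
Independent loci: P(type A, Rh-negative) = 3/4 × 1/2 = 3/8.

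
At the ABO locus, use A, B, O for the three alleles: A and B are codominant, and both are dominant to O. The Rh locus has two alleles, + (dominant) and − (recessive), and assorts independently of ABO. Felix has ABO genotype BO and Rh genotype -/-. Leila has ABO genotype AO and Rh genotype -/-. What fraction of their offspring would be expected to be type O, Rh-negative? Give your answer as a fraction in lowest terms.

ABO cross BO × AO → offspring phenotypes: 1/4 O, 1/4 A, 1/4 B, 1/4 AB.
Rh cross -/- × -/- → 1 Rh-.
Independent loci: P(type O, Rh-negative) = 1/4 × 1 = 1/4.

1/4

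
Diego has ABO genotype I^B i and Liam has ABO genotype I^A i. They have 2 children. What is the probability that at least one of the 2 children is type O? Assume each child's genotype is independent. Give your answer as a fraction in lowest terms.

7/16

ABO cross I^B i × I^A i → 1/4 O, 1/4 A, 1/4 B, 1/4 AB.
So P(type O) = 1/4 per child.
P(none) = (3/4)^2 = 9/16; P(at least one) = 1 − 9/16 = 7/16.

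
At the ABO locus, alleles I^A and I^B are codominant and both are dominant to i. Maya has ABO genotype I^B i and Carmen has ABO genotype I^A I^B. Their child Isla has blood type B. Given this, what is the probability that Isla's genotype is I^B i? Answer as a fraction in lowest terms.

1/2

Cross I^B i × I^A I^B → 1/4 I^A I^B, 1/4 I^A i, 1/4 I^B I^B, 1/4 I^B i.
Type-B genotypes among offspring: I^B I^B (1/4), I^B i (1/4); total 1/2.
P(I^B i | type B) = (1/4) / (1/2) = 1/2.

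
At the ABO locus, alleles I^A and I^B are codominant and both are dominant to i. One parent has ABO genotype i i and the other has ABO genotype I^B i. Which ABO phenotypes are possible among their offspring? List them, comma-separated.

Gametes from i i × I^B i give offspring ABO genotypes I^B i, i i, i.e. phenotypes O, B.

O, B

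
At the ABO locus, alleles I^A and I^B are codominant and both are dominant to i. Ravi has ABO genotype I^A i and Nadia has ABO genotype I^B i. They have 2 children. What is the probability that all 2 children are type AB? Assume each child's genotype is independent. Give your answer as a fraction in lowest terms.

1/16

ABO cross I^A i × I^B i → 1/4 O, 1/4 A, 1/4 B, 1/4 AB.
So P(type AB) = 1/4 per child.
All 2 independent: (1/4)^2 = 1/16.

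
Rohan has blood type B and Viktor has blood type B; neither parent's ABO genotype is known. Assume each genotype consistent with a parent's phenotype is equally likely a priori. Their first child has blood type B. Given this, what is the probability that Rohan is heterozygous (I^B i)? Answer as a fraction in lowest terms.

7/15

Possible genotypes: Rohan ∈ {I^B I^B, I^B i}; Viktor ∈ {I^B I^B, I^B i}.
Weight each parental genotype pair by prior × P(type-B child):
  I^B I^B × I^B I^B: posterior weight 4/15.
  I^B I^B × I^B i: posterior weight 4/15.
  I^B i × I^B I^B: posterior weight 4/15.
  I^B i × I^B i: posterior weight 1/5.
Sum the posterior weight over pairs where Rohan is I^B i: 7/15.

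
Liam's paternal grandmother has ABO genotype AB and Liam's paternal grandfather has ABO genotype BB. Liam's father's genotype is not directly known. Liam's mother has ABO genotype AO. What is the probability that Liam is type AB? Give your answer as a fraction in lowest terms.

Liam's father's ABO genotype from AB × BB: 1/2 AB, 1/2 BB.
Crossing each possibility with the mother AO and summing P(type AB): 1/2·1/4 + 1/2·1/2 = 3/8.

3/8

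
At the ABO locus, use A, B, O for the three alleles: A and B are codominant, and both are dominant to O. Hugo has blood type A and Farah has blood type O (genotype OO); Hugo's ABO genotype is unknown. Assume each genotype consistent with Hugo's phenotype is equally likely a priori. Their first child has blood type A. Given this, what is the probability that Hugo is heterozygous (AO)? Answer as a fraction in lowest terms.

1/3

Possible genotypes: Hugo ∈ {AA, AO}; Farah ∈ {OO}.
Weight each parental genotype pair by prior × P(type-A child):
  AA × OO: posterior weight 2/3.
  AO × OO: posterior weight 1/3.
Sum the posterior weight over pairs where Hugo is AO: 1/3.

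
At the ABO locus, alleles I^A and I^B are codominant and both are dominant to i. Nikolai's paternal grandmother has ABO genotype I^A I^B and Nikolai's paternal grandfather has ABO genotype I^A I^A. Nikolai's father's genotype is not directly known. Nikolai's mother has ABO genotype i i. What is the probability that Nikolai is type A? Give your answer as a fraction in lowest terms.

Nikolai's father's ABO genotype from I^A I^B × I^A I^A: 1/2 I^A I^A, 1/2 I^A I^B.
Crossing each possibility with the mother i i and summing P(type A): 1/2·1 + 1/2·1/2 = 3/4.

3/4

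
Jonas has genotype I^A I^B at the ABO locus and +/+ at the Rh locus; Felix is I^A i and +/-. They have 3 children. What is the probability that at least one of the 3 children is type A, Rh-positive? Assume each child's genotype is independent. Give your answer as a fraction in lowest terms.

7/8

ABO cross I^A I^B × I^A i → 1/2 A, 1/4 B, 1/4 AB.
Rh cross +/+ × +/- → 1 Rh+; so P(type A, Rh-positive) = 1/2 × 1 = 1/2 per child.
P(none) = (1/2)^3 = 1/8; P(at least one) = 1 − 1/8 = 7/8.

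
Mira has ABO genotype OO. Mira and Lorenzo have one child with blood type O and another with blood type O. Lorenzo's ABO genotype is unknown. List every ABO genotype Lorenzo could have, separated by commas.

For each candidate genotype of Lorenzo, check whether crossing it with OO can produce every observed child phenotype.
  AA → possible child types {A} ✗
  AB → possible child types {A, B} ✗
  AO → possible child types {O, A} ✓
  BB → possible child types {B} ✗
  BO → possible child types {O, B} ✓
  OO → possible child types {O} ✓

AO, BO, OO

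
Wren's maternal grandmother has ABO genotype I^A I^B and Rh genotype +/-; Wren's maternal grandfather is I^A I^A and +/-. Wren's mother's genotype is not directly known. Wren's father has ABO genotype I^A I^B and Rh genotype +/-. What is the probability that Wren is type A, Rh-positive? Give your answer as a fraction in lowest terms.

9/32

Wren's mother's ABO genotype from I^A I^B × I^A I^A: 1/2 I^A I^A, 1/2 I^A I^B.
Crossing each possibility with the father I^A I^B and summing P(type A): 1/2·1/2 + 1/2·1/4 = 3/8.
Similarly for Rh via the mother's Rh distribution: P(Rh+) = 3/4.
Independent loci: 3/8 × 3/4 = 9/32.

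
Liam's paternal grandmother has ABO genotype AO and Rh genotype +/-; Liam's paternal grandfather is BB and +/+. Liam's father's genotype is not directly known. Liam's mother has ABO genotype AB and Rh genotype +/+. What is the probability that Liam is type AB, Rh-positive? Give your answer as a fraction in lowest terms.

Liam's father's ABO genotype from AO × BB: 1/2 AB, 1/2 BO.
Crossing each possibility with the mother AB and summing P(type AB): 1/2·1/2 + 1/2·1/4 = 3/8.
Similarly for Rh via the father's Rh distribution: P(Rh+) = 1.
Independent loci: 3/8 × 1 = 3/8.

3/8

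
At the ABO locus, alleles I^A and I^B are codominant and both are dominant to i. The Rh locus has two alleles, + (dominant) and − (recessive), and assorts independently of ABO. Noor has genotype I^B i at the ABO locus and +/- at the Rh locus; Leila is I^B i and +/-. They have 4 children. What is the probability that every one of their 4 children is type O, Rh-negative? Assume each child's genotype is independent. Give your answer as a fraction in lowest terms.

1/65536

ABO cross I^B i × I^B i → 1/4 O, 3/4 B.
Rh cross +/- × +/- → 3/4 Rh+, 1/4 Rh-; so P(type O, Rh-negative) = 1/4 × 1/4 = 1/16 per child.
All 4 independent: (1/16)^4 = 1/65536.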